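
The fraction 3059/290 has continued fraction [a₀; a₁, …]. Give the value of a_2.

1

3059 ÷ 290 → quotient 10, remainder 159
290 ÷ 159 → quotient 1, remainder 131
159 ÷ 131 → quotient 1, remainder 28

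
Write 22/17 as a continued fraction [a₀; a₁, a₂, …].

⌊22/17⌋ = 1, remainder 5
⌊17/5⌋ = 3, remainder 2
⌊5/2⌋ = 2, remainder 1
⌊2/1⌋ = 2, remainder 0

[1; 3, 2, 2]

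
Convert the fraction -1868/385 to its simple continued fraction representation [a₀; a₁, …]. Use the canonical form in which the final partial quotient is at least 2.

[-5; 6, 1, 3, 14]

-1868 ÷ 385 → quotient -5, remainder 57
385 ÷ 57 → quotient 6, remainder 43
57 ÷ 43 → quotient 1, remainder 14
43 ÷ 14 → quotient 3, remainder 1
14 ÷ 1 → quotient 14, remainder 0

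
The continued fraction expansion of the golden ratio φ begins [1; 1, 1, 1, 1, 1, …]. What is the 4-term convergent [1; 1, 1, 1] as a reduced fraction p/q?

5/3

a_0 = 1: 1/1
a_1 = 1: 2/1
a_2 = 1: 3/2
a_3 = 1: 5/3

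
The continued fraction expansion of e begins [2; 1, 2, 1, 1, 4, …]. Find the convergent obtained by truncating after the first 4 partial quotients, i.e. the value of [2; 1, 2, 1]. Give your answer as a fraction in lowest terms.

11/4

Start with 1.
2 + 1/(1/1) = 2 + 1/1 = 3/1
1 + 1/(3/1) = 1 + 1/3 = 4/3
2 + 1/(4/3) = 2 + 3/4 = 11/4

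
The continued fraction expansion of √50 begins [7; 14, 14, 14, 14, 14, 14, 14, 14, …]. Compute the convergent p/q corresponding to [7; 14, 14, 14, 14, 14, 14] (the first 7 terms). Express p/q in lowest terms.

54608393/7722793

Start with 14.
14 + 1/(14/1) = 14 + 1/14 = 197/14
14 + 1/(197/14) = 14 + 14/197 = 2772/197
14 + 1/(2772/197) = 14 + 197/2772 = 39005/2772
14 + 1/(39005/2772) = 14 + 2772/39005 = 548842/39005
14 + 1/(548842/39005) = 14 + 39005/548842 = 7722793/548842
7 + 1/(7722793/548842) = 7 + 548842/7722793 = 54608393/7722793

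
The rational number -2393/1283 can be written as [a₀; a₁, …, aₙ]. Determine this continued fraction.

[-2; 7, 2, 2, 2, 14]

Run the Euclidean algorithm, recording each quotient:
-2393 ÷ 1283 → quotient -2, remainder 173
1283 ÷ 173 → quotient 7, remainder 72
173 ÷ 72 → quotient 2, remainder 29
72 ÷ 29 → quotient 2, remainder 14
29 ÷ 14 → quotient 2, remainder 1
14 ÷ 1 → quotient 14, remainder 0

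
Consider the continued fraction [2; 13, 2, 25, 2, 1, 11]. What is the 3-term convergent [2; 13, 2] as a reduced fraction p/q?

Start with 2.
13 + 1/(2/1) = 13 + 1/2 = 27/2
2 + 1/(27/2) = 2 + 2/27 = 56/27

56/27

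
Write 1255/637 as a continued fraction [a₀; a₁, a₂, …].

⌊1255/637⌋ = 1, remainder 618
⌊637/618⌋ = 1, remainder 19
⌊618/19⌋ = 32, remainder 10
⌊19/10⌋ = 1, remainder 9
⌊10/9⌋ = 1, remainder 1
⌊9/1⌋ = 9, remainder 0

[1; 1, 32, 1, 1, 9]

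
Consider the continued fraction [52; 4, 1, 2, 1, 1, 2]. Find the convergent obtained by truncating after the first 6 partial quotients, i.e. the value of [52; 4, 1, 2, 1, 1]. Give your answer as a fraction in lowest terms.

1723/33

Work from the innermost term outward:
Start with 1.
1 + 1/(1/1) = 1 + 1/1 = 2/1
2 + 1/(2/1) = 2 + 1/2 = 5/2
1 + 1/(5/2) = 1 + 2/5 = 7/5
4 + 1/(7/5) = 4 + 5/7 = 33/7
52 + 1/(33/7) = 52 + 7/33 = 1723/33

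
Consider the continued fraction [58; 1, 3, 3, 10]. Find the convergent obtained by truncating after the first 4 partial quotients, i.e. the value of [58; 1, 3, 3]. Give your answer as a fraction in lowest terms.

764/13

Compute successive convergents:
a_0 = 58: 58/1
a_1 = 1: 59/1
a_2 = 3: 235/4
a_3 = 3: 764/13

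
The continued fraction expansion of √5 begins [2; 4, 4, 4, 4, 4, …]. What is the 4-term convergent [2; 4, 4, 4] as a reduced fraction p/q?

Use the convergent recurrence hₖ = aₖ·hₖ₋₁ + hₖ₋₂ (and likewise for the denominators kₖ):
a_0 = 2: 2/1
a_1 = 4: 9/4
a_2 = 4: 38/17
a_3 = 4: 161/72

161/72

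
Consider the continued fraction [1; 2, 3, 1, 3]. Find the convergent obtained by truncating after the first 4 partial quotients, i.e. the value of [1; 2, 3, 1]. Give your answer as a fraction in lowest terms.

13/9

Build up convergents one term at a time:
a_0 = 1: 1/1
a_1 = 2: 3/2
a_2 = 3: 10/7
a_3 = 1: 13/9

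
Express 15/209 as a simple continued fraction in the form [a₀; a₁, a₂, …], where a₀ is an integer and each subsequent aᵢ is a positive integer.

Run the Euclidean algorithm, recording each quotient:
15 = 0·209 + 15, so a_0 = 0
209 = 13·15 + 14, so a_1 = 13
15 = 1·14 + 1, so a_2 = 1
14 = 14·1 + 0, so a_3 = 14

[0; 13, 1, 14]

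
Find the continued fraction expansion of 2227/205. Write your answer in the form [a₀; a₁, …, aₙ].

[10; 1, 6, 3, 9]

⌊2227/205⌋ = 10, remainder 177
⌊205/177⌋ = 1, remainder 28
⌊177/28⌋ = 6, remainder 9
⌊28/9⌋ = 3, remainder 1
⌊9/1⌋ = 9, remainder 0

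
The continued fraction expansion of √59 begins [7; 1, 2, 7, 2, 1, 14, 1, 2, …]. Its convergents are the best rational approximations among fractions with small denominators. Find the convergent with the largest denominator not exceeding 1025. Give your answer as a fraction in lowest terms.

7781/1013

a_0 = 7: 7/1  (≤ bound)
a_1 = 1: 8/1  (≤ bound)
a_2 = 2: 23/3  (≤ bound)
a_3 = 7: 169/22  (≤ bound)
a_4 = 2: 361/47  (≤ bound)
a_5 = 1: 530/69  (≤ bound)
a_6 = 14: 7781/1013  (≤ bound)
a_7 = 1: 8311/1082  (> 1025, stop)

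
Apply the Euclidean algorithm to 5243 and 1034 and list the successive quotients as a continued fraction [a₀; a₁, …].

[5; 14, 6, 12]

Repeatedly divide and take the remainder:
5243 ÷ 1034 → quotient 5, remainder 73
1034 ÷ 73 → quotient 14, remainder 12
73 ÷ 12 → quotient 6, remainder 1
12 ÷ 1 → quotient 12, remainder 0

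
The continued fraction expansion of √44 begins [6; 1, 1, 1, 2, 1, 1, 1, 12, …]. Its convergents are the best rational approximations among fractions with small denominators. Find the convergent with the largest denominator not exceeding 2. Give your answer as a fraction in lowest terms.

13/2

List convergents until the denominator exceeds the bound:
a_0 = 6: 6/1  (≤ bound)
a_1 = 1: 7/1  (≤ bound)
a_2 = 1: 13/2  (≤ bound)
a_3 = 1: 20/3  (> 2, stop)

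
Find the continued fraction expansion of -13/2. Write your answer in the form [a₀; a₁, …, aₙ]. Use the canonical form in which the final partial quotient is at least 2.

-13 ÷ 2 → quotient -7, remainder 1
2 ÷ 1 → quotient 2, remainder 0

[-7; 2]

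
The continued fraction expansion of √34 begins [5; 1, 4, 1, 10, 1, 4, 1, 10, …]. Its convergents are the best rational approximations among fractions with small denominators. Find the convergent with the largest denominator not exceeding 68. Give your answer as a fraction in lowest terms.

379/65

List convergents until the denominator exceeds the bound:
a_0 = 5: 5/1  (≤ bound)
a_1 = 1: 6/1  (≤ bound)
a_2 = 4: 29/5  (≤ bound)
a_3 = 1: 35/6  (≤ bound)
a_4 = 10: 379/65  (≤ bound)
a_5 = 1: 414/71  (> 68, stop)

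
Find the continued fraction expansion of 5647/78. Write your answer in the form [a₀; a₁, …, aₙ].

[72; 2, 1, 1, 15]

5647 ÷ 78 → quotient 72, remainder 31
78 ÷ 31 → quotient 2, remainder 16
31 ÷ 16 → quotient 1, remainder 15
16 ÷ 15 → quotient 1, remainder 1
15 ÷ 1 → quotient 15, remainder 0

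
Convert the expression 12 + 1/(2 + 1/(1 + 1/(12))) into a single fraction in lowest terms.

469/38

Start with 12.
1 + 1/(12/1) = 1 + 1/12 = 13/12
2 + 1/(13/12) = 2 + 12/13 = 38/13
12 + 1/(38/13) = 12 + 13/38 = 469/38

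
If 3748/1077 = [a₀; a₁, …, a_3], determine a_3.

43

3748 ÷ 1077 → quotient 3, remainder 517
1077 ÷ 517 → quotient 2, remainder 43
517 ÷ 43 → quotient 12, remainder 1
43 ÷ 1 → quotient 43, remainder 0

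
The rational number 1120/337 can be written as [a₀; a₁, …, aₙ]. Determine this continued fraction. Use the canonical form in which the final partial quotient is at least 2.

1120 = 3·337 + 109, so a_0 = 3
337 = 3·109 + 10, so a_1 = 3
109 = 10·10 + 9, so a_2 = 10
10 = 1·9 + 1, so a_3 = 1
9 = 9·1 + 0, so a_4 = 9

[3; 3, 10, 1, 9]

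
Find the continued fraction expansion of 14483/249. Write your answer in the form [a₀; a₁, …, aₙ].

[58; 6, 13, 1, 2]

Apply division with remainder until the remainder is 0:
14483 ÷ 249 → quotient 58, remainder 41
249 ÷ 41 → quotient 6, remainder 3
41 ÷ 3 → quotient 13, remainder 2
3 ÷ 2 → quotient 1, remainder 1
2 ÷ 1 → quotient 2, remainder 0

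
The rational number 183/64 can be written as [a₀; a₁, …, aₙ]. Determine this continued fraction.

[2; 1, 6, 9]

183 = 2·64 + 55, so a_0 = 2
64 = 1·55 + 9, so a_1 = 1
55 = 6·9 + 1, so a_2 = 6
9 = 9·1 + 0, so a_3 = 9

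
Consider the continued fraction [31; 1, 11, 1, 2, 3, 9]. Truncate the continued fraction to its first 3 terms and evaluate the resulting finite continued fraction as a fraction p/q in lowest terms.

383/12

a_0 = 31: 31/1
a_1 = 1: 32/1
a_2 = 11: 383/12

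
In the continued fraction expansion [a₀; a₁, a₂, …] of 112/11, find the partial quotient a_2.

2

112 ÷ 11 → quotient 10, remainder 2
11 ÷ 2 → quotient 5, remainder 1
2 ÷ 1 → quotient 2, remainder 0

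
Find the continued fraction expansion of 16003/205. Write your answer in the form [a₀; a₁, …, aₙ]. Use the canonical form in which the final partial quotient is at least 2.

[78; 15, 1, 3, 3]

Apply division with remainder until the remainder is 0:
16003 ÷ 205 → quotient 78, remainder 13
205 ÷ 13 → quotient 15, remainder 10
13 ÷ 10 → quotient 1, remainder 3
10 ÷ 3 → quotient 3, remainder 1
3 ÷ 1 → quotient 3, remainder 0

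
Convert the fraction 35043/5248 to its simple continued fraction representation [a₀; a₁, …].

Repeatedly divide and take the remainder:
35043 = 6·5248 + 3555, so a_0 = 6
5248 = 1·3555 + 1693, so a_1 = 1
3555 = 2·1693 + 169, so a_2 = 2
1693 = 10·169 + 3, so a_3 = 10
169 = 56·3 + 1, so a_4 = 56
3 = 3·1 + 0, so a_5 = 3

[6; 1, 2, 10, 56, 3]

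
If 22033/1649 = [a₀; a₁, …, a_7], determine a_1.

2

22033 = 13·1649 + 596, so a_0 = 13
1649 = 2·596 + 457, so a_1 = 2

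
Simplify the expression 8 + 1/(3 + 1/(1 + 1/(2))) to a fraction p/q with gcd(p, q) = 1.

Work from the innermost term outward:
Start with 2.
1 + 1/(2/1) = 1 + 1/2 = 3/2
3 + 1/(3/2) = 3 + 2/3 = 11/3
8 + 1/(11/3) = 8 + 3/11 = 91/11

91/11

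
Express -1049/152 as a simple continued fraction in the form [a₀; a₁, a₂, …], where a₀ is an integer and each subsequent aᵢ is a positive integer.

[-7; 10, 7, 2]

-1049 ÷ 152 → quotient -7, remainder 15
152 ÷ 15 → quotient 10, remainder 2
15 ÷ 2 → quotient 7, remainder 1
2 ÷ 1 → quotient 2, remainder 0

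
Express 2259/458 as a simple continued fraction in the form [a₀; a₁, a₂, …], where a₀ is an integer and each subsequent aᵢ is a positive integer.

Repeatedly divide and take the remainder:
2259 ÷ 458 → quotient 4, remainder 427
458 ÷ 427 → quotient 1, remainder 31
427 ÷ 31 → quotient 13, remainder 24
31 ÷ 24 → quotient 1, remainder 7
24 ÷ 7 → quotient 3, remainder 3
7 ÷ 3 → quotient 2, remainder 1
3 ÷ 1 → quotient 3, remainder 0

[4; 1, 13, 1, 3, 2, 3]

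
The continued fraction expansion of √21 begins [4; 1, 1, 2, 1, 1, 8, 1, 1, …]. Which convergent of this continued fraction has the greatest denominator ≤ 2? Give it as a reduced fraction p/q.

9/2

a_0 = 4: 4/1  (≤ bound)
a_1 = 1: 5/1  (≤ bound)
a_2 = 1: 9/2  (≤ bound)
a_3 = 2: 23/5  (> 2, stop)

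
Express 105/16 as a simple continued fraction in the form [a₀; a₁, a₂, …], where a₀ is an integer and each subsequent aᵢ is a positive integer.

⌊105/16⌋ = 6, remainder 9
⌊16/9⌋ = 1, remainder 7
⌊9/7⌋ = 1, remainder 2
⌊7/2⌋ = 3, remainder 1
⌊2/1⌋ = 2, remainder 0

[6; 1, 1, 3, 2]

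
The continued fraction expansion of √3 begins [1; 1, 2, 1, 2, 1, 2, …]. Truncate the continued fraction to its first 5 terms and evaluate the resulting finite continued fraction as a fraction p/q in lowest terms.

19/11

a_0 = 1: 1/1
a_1 = 1: 2/1
a_2 = 2: 5/3
a_3 = 1: 7/4
a_4 = 2: 19/11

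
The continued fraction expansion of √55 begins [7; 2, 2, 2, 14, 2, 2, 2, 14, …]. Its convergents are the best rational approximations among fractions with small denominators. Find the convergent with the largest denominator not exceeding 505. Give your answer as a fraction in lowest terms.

2655/358

List convergents until the denominator exceeds the bound:
a_0 = 7: 7/1  (≤ bound)
a_1 = 2: 15/2  (≤ bound)
a_2 = 2: 37/5  (≤ bound)
a_3 = 2: 89/12  (≤ bound)
a_4 = 14: 1283/173  (≤ bound)
a_5 = 2: 2655/358  (≤ bound)
a_6 = 2: 6593/889  (> 505, stop)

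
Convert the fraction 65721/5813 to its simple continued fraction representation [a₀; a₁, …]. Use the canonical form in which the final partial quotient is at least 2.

65721 ÷ 5813 → quotient 11, remainder 1778
5813 ÷ 1778 → quotient 3, remainder 479
1778 ÷ 479 → quotient 3, remainder 341
479 ÷ 341 → quotient 1, remainder 138
341 ÷ 138 → quotient 2, remainder 65
138 ÷ 65 → quotient 2, remainder 8
65 ÷ 8 → quotient 8, remainder 1
8 ÷ 1 → quotient 8, remainder 0

[11; 3, 3, 1, 2, 2, 8, 8]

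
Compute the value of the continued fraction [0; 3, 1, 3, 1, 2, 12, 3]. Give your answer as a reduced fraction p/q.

Start with 3.
12 + 1/(3/1) = 12 + 1/3 = 37/3
2 + 1/(37/3) = 2 + 3/37 = 77/37
1 + 1/(77/37) = 1 + 37/77 = 114/77
3 + 1/(114/77) = 3 + 77/114 = 419/114
1 + 1/(419/114) = 1 + 114/419 = 533/419
3 + 1/(533/419) = 3 + 419/533 = 2018/533
0 + 1/(2018/533) = 0 + 533/2018 = 533/2018

533/2018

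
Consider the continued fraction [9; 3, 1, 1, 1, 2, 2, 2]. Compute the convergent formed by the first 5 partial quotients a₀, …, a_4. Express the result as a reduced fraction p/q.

Start with 1.
1 + 1/(1/1) = 1 + 1/1 = 2/1
1 + 1/(2/1) = 1 + 1/2 = 3/2
3 + 1/(3/2) = 3 + 2/3 = 11/3
9 + 1/(11/3) = 9 + 3/11 = 102/11

102/11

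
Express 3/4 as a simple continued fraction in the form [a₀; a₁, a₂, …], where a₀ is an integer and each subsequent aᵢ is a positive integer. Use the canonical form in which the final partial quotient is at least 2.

⌊3/4⌋ = 0, remainder 3
⌊4/3⌋ = 1, remainder 1
⌊3/1⌋ = 3, remainder 0

[0; 1, 3]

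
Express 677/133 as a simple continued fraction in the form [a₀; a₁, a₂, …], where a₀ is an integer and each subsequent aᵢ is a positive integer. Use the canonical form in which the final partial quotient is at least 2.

Apply division with remainder until the remainder is 0:
⌊677/133⌋ = 5, remainder 12
⌊133/12⌋ = 11, remainder 1
⌊12/1⌋ = 12, remainder 0

[5; 11, 12]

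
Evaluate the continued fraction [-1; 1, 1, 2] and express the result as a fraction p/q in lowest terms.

Build up convergents one term at a time:
a_0 = -1: -1/1
a_1 = 1: 0/1
a_2 = 1: -1/2
a_3 = 2: -2/5

-2/5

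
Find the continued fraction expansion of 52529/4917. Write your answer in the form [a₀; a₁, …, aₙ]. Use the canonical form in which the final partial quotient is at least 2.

[10; 1, 2, 6, 2, 2, 3, 14]

Repeatedly divide and take the remainder:
52529 ÷ 4917 → quotient 10, remainder 3359
4917 ÷ 3359 → quotient 1, remainder 1558
3359 ÷ 1558 → quotient 2, remainder 243
1558 ÷ 243 → quotient 6, remainder 100
243 ÷ 100 → quotient 2, remainder 43
100 ÷ 43 → quotient 2, remainder 14
43 ÷ 14 → quotient 3, remainder 1
14 ÷ 1 → quotient 14, remainder 0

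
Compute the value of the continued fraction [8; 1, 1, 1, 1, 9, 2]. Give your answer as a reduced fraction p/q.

Use the convergent recurrence hₖ = aₖ·hₖ₋₁ + hₖ₋₂ (and likewise for the denominators kₖ):
a_0 = 8: 8/1
a_1 = 1: 9/1
a_2 = 1: 17/2
a_3 = 1: 26/3
a_4 = 1: 43/5
a_5 = 9: 413/48
a_6 = 2: 869/101

869/101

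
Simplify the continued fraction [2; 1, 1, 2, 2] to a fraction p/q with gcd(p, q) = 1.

a_0 = 2: 2/1
a_1 = 1: 3/1
a_2 = 1: 5/2
a_3 = 2: 13/5
a_4 = 2: 31/12

31/12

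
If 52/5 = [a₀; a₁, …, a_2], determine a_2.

Apply division with remainder until the remainder is 0:
52 ÷ 5 → quotient 10, remainder 2
5 ÷ 2 → quotient 2, remainder 1
2 ÷ 1 → quotient 2, remainder 0

2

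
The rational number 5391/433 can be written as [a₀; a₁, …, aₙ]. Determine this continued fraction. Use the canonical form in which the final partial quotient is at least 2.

5391 = 12·433 + 195, so a_0 = 12
433 = 2·195 + 43, so a_1 = 2
195 = 4·43 + 23, so a_2 = 4
43 = 1·23 + 20, so a_3 = 1
23 = 1·20 + 3, so a_4 = 1
20 = 6·3 + 2, so a_5 = 6
3 = 1·2 + 1, so a_6 = 1
2 = 2·1 + 0, so a_7 = 2

[12; 2, 4, 1, 1, 6, 1, 2]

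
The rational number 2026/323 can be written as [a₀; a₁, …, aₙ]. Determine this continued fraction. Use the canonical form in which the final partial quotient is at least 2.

[6; 3, 1, 2, 29]

⌊2026/323⌋ = 6, remainder 88
⌊323/88⌋ = 3, remainder 59
⌊88/59⌋ = 1, remainder 29
⌊59/29⌋ = 2, remainder 1
⌊29/1⌋ = 29, remainder 0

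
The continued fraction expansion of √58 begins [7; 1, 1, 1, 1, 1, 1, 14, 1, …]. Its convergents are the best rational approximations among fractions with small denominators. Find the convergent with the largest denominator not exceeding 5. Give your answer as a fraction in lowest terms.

a_0 = 7: 7/1  (≤ bound)
a_1 = 1: 8/1  (≤ bound)
a_2 = 1: 15/2  (≤ bound)
a_3 = 1: 23/3  (≤ bound)
a_4 = 1: 38/5  (≤ bound)
a_5 = 1: 61/8  (> 5, stop)

38/5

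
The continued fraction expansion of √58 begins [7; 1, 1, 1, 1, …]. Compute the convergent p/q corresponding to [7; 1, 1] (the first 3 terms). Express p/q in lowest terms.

a_0 = 7: 7/1
a_1 = 1: 8/1
a_2 = 1: 15/2

15/2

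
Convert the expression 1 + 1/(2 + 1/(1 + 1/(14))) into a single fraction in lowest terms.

59/44

Collapse the nested fraction from the inside out:
Start with 14.
1 + 1/(14/1) = 1 + 1/14 = 15/14
2 + 1/(15/14) = 2 + 14/15 = 44/15
1 + 1/(44/15) = 1 + 15/44 = 59/44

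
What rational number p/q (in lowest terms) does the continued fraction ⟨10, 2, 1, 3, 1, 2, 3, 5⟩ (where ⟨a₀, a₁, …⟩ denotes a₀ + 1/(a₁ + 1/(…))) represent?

Start with 5.
3 + 1/(5/1) = 3 + 1/5 = 16/5
2 + 1/(16/5) = 2 + 5/16 = 37/16
1 + 1/(37/16) = 1 + 16/37 = 53/37
3 + 1/(53/37) = 3 + 37/53 = 196/53
1 + 1/(196/53) = 1 + 53/196 = 249/196
2 + 1/(249/196) = 2 + 196/249 = 694/249
10 + 1/(694/249) = 10 + 249/694 = 7189/694

7189/694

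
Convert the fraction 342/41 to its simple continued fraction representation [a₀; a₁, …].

[8; 2, 1, 13]

Apply division with remainder until the remainder is 0:
⌊342/41⌋ = 8, remainder 14
⌊41/14⌋ = 2, remainder 13
⌊14/13⌋ = 1, remainder 1
⌊13/1⌋ = 13, remainder 0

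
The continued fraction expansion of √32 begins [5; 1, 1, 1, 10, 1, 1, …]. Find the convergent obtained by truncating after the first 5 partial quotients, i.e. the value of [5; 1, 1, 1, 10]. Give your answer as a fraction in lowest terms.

Start with 10.
1 + 1/(10/1) = 1 + 1/10 = 11/10
1 + 1/(11/10) = 1 + 10/11 = 21/11
1 + 1/(21/11) = 1 + 11/21 = 32/21
5 + 1/(32/21) = 5 + 21/32 = 181/32

181/32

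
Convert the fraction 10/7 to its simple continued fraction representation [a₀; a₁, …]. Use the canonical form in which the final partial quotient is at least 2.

[1; 2, 3]

10 ÷ 7 → quotient 1, remainder 3
7 ÷ 3 → quotient 2, remainder 1
3 ÷ 1 → quotient 3, remainder 0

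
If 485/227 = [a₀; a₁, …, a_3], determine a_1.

Apply division with remainder until the remainder is 0:
485 = 2·227 + 31, so a_0 = 2
227 = 7·31 + 10, so a_1 = 7

7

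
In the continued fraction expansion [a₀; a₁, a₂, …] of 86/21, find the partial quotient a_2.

2

86 = 4·21 + 2, so a_0 = 4
21 = 10·2 + 1, so a_1 = 10
2 = 2·1 + 0, so a_2 = 2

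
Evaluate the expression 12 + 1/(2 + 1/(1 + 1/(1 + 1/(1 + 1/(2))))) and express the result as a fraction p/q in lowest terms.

260/21

Start with 2.
1 + 1/(2/1) = 1 + 1/2 = 3/2
1 + 1/(3/2) = 1 + 2/3 = 5/3
1 + 1/(5/3) = 1 + 3/5 = 8/5
2 + 1/(8/5) = 2 + 5/8 = 21/8
12 + 1/(21/8) = 12 + 8/21 = 260/21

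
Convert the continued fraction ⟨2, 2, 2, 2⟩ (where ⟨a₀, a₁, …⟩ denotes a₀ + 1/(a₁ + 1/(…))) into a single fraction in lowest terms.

29/12

Build up convergents one term at a time:
a_0 = 2: 2/1
a_1 = 2: 5/2
a_2 = 2: 12/5
a_3 = 2: 29/12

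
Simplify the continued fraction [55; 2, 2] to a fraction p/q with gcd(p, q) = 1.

Starting at the tail and folding back:
Start with 2.
2 + 1/(2/1) = 2 + 1/2 = 5/2
55 + 1/(5/2) = 55 + 2/5 = 277/5

277/5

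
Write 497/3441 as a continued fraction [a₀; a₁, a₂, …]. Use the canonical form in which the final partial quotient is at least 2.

[0; 6, 1, 12, 12, 1, 2]

497 = 0·3441 + 497, so a_0 = 0
3441 = 6·497 + 459, so a_1 = 6
497 = 1·459 + 38, so a_2 = 1
459 = 12·38 + 3, so a_3 = 12
38 = 12·3 + 2, so a_4 = 12
3 = 1·2 + 1, so a_5 = 1
2 = 2·1 + 0, so a_6 = 2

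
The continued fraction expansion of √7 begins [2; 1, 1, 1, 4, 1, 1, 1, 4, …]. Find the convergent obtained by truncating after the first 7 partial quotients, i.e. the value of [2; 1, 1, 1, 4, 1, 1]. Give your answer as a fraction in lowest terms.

Start with 1.
1 + 1/(1/1) = 1 + 1/1 = 2/1
4 + 1/(2/1) = 4 + 1/2 = 9/2
1 + 1/(9/2) = 1 + 2/9 = 11/9
1 + 1/(11/9) = 1 + 9/11 = 20/11
1 + 1/(20/11) = 1 + 11/20 = 31/20
2 + 1/(31/20) = 2 + 20/31 = 82/31

82/31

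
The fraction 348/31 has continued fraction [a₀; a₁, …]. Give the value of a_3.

Repeatedly divide and take the remainder:
348 = 11·31 + 7, so a_0 = 11
31 = 4·7 + 3, so a_1 = 4
7 = 2·3 + 1, so a_2 = 2
3 = 3·1 + 0, so a_3 = 3

3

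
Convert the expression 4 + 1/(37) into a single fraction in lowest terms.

149/37

a_0 = 4: 4/1
a_1 = 37: 149/37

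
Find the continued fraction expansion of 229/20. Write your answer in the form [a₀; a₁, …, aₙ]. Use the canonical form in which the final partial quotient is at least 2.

Apply division with remainder until the remainder is 0:
229 ÷ 20 → quotient 11, remainder 9
20 ÷ 9 → quotient 2, remainder 2
9 ÷ 2 → quotient 4, remainder 1
2 ÷ 1 → quotient 2, remainder 0

[11; 2, 4, 2]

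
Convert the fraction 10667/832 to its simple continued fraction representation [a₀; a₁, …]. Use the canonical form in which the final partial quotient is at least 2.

[12; 1, 4, 1, 1, 2, 2, 12]

10667 = 12·832 + 683, so a_0 = 12
832 = 1·683 + 149, so a_1 = 1
683 = 4·149 + 87, so a_2 = 4
149 = 1·87 + 62, so a_3 = 1
87 = 1·62 + 25, so a_4 = 1
62 = 2·25 + 12, so a_5 = 2
25 = 2·12 + 1, so a_6 = 2
12 = 12·1 + 0, so a_7 = 12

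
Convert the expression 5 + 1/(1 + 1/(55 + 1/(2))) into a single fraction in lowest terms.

a_0 = 5: 5/1
a_1 = 1: 6/1
a_2 = 55: 335/56
a_3 = 2: 676/113

676/113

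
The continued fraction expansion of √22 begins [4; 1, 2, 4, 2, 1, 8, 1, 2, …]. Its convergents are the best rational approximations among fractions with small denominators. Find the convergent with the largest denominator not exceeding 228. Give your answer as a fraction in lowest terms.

197/42

a_0 = 4: 4/1  (≤ bound)
a_1 = 1: 5/1  (≤ bound)
a_2 = 2: 14/3  (≤ bound)
a_3 = 4: 61/13  (≤ bound)
a_4 = 2: 136/29  (≤ bound)
a_5 = 1: 197/42  (≤ bound)
a_6 = 8: 1712/365  (> 228, stop)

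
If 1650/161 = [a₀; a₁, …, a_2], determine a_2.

⌊1650/161⌋ = 10, remainder 40
⌊161/40⌋ = 4, remainder 1
⌊40/1⌋ = 40, remainder 0

40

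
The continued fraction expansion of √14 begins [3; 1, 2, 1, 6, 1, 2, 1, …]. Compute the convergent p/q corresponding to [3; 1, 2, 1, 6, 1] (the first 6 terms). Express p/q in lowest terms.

a_0 = 3: 3/1
a_1 = 1: 4/1
a_2 = 2: 11/3
a_3 = 1: 15/4
a_4 = 6: 101/27
a_5 = 1: 116/31

116/31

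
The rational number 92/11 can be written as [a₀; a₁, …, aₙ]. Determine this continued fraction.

⌊92/11⌋ = 8, remainder 4
⌊11/4⌋ = 2, remainder 3
⌊4/3⌋ = 1, remainder 1
⌊3/1⌋ = 3, remainder 0

[8; 2, 1, 3]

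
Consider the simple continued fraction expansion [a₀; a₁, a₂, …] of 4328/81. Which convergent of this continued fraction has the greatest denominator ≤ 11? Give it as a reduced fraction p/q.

374/7

a_0 = 53: 53/1  (≤ bound)
a_1 = 2: 107/2  (≤ bound)
a_2 = 3: 374/7  (≤ bound)
a_3 = 5: 1977/37  (> 11, stop)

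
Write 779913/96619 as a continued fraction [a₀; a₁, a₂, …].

[8; 13, 1, 7, 2, 1, 34, 8]

Run the Euclidean algorithm, recording each quotient:
779913 = 8·96619 + 6961, so a_0 = 8
96619 = 13·6961 + 6126, so a_1 = 13
6961 = 1·6126 + 835, so a_2 = 1
6126 = 7·835 + 281, so a_3 = 7
835 = 2·281 + 273, so a_4 = 2
281 = 1·273 + 8, so a_5 = 1
273 = 34·8 + 1, so a_6 = 34
8 = 8·1 + 0, so a_7 = 8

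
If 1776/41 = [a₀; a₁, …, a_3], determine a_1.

3

1776 ÷ 41 → quotient 43, remainder 13
41 ÷ 13 → quotient 3, remainder 2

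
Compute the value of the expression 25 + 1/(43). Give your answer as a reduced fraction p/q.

Start with 43.
25 + 1/(43/1) = 25 + 1/43 = 1076/43

1076/43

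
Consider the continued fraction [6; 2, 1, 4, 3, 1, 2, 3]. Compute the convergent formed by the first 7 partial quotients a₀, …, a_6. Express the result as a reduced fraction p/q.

1036/163

a_0 = 6: 6/1
a_1 = 2: 13/2
a_2 = 1: 19/3
a_3 = 4: 89/14
a_4 = 3: 286/45
a_5 = 1: 375/59
a_6 = 2: 1036/163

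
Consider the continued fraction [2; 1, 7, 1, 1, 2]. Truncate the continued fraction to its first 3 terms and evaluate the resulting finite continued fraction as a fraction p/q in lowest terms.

23/8

Collapse the nested fraction from the inside out:
Start with 7.
1 + 1/(7/1) = 1 + 1/7 = 8/7
2 + 1/(8/7) = 2 + 7/8 = 23/8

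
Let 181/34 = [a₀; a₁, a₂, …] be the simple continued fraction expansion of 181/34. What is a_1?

3

Run the Euclidean algorithm, recording each quotient:
181 = 5·34 + 11, so a_0 = 5
34 = 3·11 + 1, so a_1 = 3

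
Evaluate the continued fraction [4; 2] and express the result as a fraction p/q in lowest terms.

Start with 2.
4 + 1/(2/1) = 4 + 1/2 = 9/2

9/2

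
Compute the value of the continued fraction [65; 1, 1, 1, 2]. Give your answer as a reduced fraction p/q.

525/8

Start with 2.
1 + 1/(2/1) = 1 + 1/2 = 3/2
1 + 1/(3/2) = 1 + 2/3 = 5/3
1 + 1/(5/3) = 1 + 3/5 = 8/5
65 + 1/(8/5) = 65 + 5/8 = 525/8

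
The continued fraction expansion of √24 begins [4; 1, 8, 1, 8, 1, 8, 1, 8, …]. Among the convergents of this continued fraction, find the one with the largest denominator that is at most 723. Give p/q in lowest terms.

a_0 = 4: 4/1  (≤ bound)
a_1 = 1: 5/1  (≤ bound)
a_2 = 8: 44/9  (≤ bound)
a_3 = 1: 49/10  (≤ bound)
a_4 = 8: 436/89  (≤ bound)
a_5 = 1: 485/99  (≤ bound)
a_6 = 8: 4316/881  (> 723, stop)

485/99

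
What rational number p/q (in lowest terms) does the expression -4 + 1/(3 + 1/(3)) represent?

-37/10

Build up convergents one term at a time:
a_0 = -4: -4/1
a_1 = 3: -11/3
a_2 = 3: -37/10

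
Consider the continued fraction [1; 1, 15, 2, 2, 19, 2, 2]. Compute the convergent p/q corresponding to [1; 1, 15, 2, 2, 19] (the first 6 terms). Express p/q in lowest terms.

a_0 = 1: 1/1
a_1 = 1: 2/1
a_2 = 15: 31/16
a_3 = 2: 64/33
a_4 = 2: 159/82
a_5 = 19: 3085/1591

3085/1591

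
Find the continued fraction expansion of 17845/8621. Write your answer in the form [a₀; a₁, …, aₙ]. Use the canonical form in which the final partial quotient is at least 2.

[2; 14, 3, 2, 1, 2, 2, 9]

17845 = 2·8621 + 603, so a_0 = 2
8621 = 14·603 + 179, so a_1 = 14
603 = 3·179 + 66, so a_2 = 3
179 = 2·66 + 47, so a_3 = 2
66 = 1·47 + 19, so a_4 = 1
47 = 2·19 + 9, so a_5 = 2
19 = 2·9 + 1, so a_6 = 2
9 = 9·1 + 0, so a_7 = 9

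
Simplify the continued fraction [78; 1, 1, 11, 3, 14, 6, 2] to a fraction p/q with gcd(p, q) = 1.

1049278/13363

Start with 2.
6 + 1/(2/1) = 6 + 1/2 = 13/2
14 + 1/(13/2) = 14 + 2/13 = 184/13
3 + 1/(184/13) = 3 + 13/184 = 565/184
11 + 1/(565/184) = 11 + 184/565 = 6399/565
1 + 1/(6399/565) = 1 + 565/6399 = 6964/6399
1 + 1/(6964/6399) = 1 + 6399/6964 = 13363/6964
78 + 1/(13363/6964) = 78 + 6964/13363 = 1049278/13363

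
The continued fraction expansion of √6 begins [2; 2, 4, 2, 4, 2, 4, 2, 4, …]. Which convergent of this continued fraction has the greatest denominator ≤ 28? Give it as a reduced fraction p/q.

a_0 = 2: 2/1  (≤ bound)
a_1 = 2: 5/2  (≤ bound)
a_2 = 4: 22/9  (≤ bound)
a_3 = 2: 49/20  (≤ bound)
a_4 = 4: 218/89  (> 28, stop)

49/20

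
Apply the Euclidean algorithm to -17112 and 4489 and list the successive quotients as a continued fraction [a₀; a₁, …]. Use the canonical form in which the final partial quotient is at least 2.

[-4; 5, 3, 7, 3, 1, 2, 3]

Repeatedly divide and take the remainder:
-17112 ÷ 4489 → quotient -4, remainder 844
4489 ÷ 844 → quotient 5, remainder 269
844 ÷ 269 → quotient 3, remainder 37
269 ÷ 37 → quotient 7, remainder 10
37 ÷ 10 → quotient 3, remainder 7
10 ÷ 7 → quotient 1, remainder 3
7 ÷ 3 → quotient 2, remainder 1
3 ÷ 1 → quotient 3, remainder 0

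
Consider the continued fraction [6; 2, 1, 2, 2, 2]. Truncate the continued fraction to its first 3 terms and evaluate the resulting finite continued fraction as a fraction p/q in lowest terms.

19/3

Use the convergent recurrence hₖ = aₖ·hₖ₋₁ + hₖ₋₂ (and likewise for the denominators kₖ):
a_0 = 6: 6/1
a_1 = 2: 13/2
a_2 = 1: 19/3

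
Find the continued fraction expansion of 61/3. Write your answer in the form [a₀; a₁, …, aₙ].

Apply division with remainder until the remainder is 0:
61 ÷ 3 → quotient 20, remainder 1
3 ÷ 1 → quotient 3, remainder 0

[20; 3]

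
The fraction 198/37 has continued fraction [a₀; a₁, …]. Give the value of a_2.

1

198 = 5·37 + 13, so a_0 = 5
37 = 2·13 + 11, so a_1 = 2
13 = 1·11 + 2, so a_2 = 1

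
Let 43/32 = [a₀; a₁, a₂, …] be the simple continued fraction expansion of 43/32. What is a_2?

Run the Euclidean algorithm, recording each quotient:
43 ÷ 32 → quotient 1, remainder 11
32 ÷ 11 → quotient 2, remainder 10
11 ÷ 10 → quotient 1, remainder 1

1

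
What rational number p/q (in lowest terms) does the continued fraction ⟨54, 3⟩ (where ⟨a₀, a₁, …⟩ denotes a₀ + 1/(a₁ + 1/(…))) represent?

Build up convergents one term at a time:
a_0 = 54: 54/1
a_1 = 3: 163/3

163/3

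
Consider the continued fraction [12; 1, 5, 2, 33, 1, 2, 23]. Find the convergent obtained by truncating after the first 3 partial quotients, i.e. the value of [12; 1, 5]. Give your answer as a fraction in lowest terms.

77/6

Build up convergents one term at a time:
a_0 = 12: 12/1
a_1 = 1: 13/1
a_2 = 5: 77/6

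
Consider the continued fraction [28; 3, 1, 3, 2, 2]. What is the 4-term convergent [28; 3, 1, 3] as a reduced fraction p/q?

Starting at the tail and folding back:
Start with 3.
1 + 1/(3/1) = 1 + 1/3 = 4/3
3 + 1/(4/3) = 3 + 3/4 = 15/4
28 + 1/(15/4) = 28 + 4/15 = 424/15

424/15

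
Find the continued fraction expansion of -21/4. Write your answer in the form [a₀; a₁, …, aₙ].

⌊-21/4⌋ = -6, remainder 3
⌊4/3⌋ = 1, remainder 1
⌊3/1⌋ = 3, remainder 0

[-6; 1, 3]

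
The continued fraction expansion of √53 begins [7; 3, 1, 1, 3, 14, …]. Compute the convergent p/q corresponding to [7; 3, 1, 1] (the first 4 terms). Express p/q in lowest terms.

51/7

Start with 1.
1 + 1/(1/1) = 1 + 1/1 = 2/1
3 + 1/(2/1) = 3 + 1/2 = 7/2
7 + 1/(7/2) = 7 + 2/7 = 51/7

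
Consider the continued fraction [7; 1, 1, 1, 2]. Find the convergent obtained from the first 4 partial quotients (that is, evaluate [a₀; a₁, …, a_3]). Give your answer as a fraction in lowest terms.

23/3

a_0 = 7: 7/1
a_1 = 1: 8/1
a_2 = 1: 15/2
a_3 = 1: 23/3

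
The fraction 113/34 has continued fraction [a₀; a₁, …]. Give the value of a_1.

3

Run the Euclidean algorithm, recording each quotient:
113 = 3·34 + 11, so a_0 = 3
34 = 3·11 + 1, so a_1 = 3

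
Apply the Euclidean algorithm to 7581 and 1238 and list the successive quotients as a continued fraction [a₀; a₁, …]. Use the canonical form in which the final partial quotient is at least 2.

Run the Euclidean algorithm, recording each quotient:
7581 ÷ 1238 → quotient 6, remainder 153
1238 ÷ 153 → quotient 8, remainder 14
153 ÷ 14 → quotient 10, remainder 13
14 ÷ 13 → quotient 1, remainder 1
13 ÷ 1 → quotient 13, remainder 0

[6; 8, 10, 1, 13]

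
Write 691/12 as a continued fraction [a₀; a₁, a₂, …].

691 = 57·12 + 7, so a_0 = 57
12 = 1·7 + 5, so a_1 = 1
7 = 1·5 + 2, so a_2 = 1
5 = 2·2 + 1, so a_3 = 2
2 = 2·1 + 0, so a_4 = 2

[57; 1, 1, 2, 2]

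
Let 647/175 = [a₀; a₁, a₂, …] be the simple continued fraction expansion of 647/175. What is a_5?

647 ÷ 175 → quotient 3, remainder 122
175 ÷ 122 → quotient 1, remainder 53
122 ÷ 53 → quotient 2, remainder 16
53 ÷ 16 → quotient 3, remainder 5
16 ÷ 5 → quotient 3, remainder 1
5 ÷ 1 → quotient 5, remainder 0

5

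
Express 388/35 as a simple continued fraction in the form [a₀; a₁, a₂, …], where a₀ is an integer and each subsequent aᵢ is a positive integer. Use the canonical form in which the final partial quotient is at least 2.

[11; 11, 1, 2]

Apply division with remainder until the remainder is 0:
388 ÷ 35 → quotient 11, remainder 3
35 ÷ 3 → quotient 11, remainder 2
3 ÷ 2 → quotient 1, remainder 1
2 ÷ 1 → quotient 2, remainder 0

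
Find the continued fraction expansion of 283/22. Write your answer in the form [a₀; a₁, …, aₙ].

[12; 1, 6, 3]

283 = 12·22 + 19, so a_0 = 12
22 = 1·19 + 3, so a_1 = 1
19 = 6·3 + 1, so a_2 = 6
3 = 3·1 + 0, so a_3 = 3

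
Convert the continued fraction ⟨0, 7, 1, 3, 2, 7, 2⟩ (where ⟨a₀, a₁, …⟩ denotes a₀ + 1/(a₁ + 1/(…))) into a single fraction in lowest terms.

143/1112

Build up convergents one term at a time:
a_0 = 0: 0/1
a_1 = 7: 1/7
a_2 = 1: 1/8
a_3 = 3: 4/31
a_4 = 2: 9/70
a_5 = 7: 67/521
a_6 = 2: 143/1112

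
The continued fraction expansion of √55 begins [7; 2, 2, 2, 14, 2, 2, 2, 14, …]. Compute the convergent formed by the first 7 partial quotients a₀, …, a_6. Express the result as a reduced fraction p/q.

6593/889

a_0 = 7: 7/1
a_1 = 2: 15/2
a_2 = 2: 37/5
a_3 = 2: 89/12
a_4 = 14: 1283/173
a_5 = 2: 2655/358
a_6 = 2: 6593/889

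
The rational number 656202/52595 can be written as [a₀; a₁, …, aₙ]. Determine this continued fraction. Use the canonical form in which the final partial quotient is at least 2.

[12; 2, 10, 7, 50, 3, 2]

Apply division with remainder until the remainder is 0:
656202 = 12·52595 + 25062, so a_0 = 12
52595 = 2·25062 + 2471, so a_1 = 2
25062 = 10·2471 + 352, so a_2 = 10
2471 = 7·352 + 7, so a_3 = 7
352 = 50·7 + 2, so a_4 = 50
7 = 3·2 + 1, so a_5 = 3
2 = 2·1 + 0, so a_6 = 2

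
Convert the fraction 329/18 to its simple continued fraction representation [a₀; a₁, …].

329 ÷ 18 → quotient 18, remainder 5
18 ÷ 5 → quotient 3, remainder 3
5 ÷ 3 → quotient 1, remainder 2
3 ÷ 2 → quotient 1, remainder 1
2 ÷ 1 → quotient 2, remainder 0

[18; 3, 1, 1, 2]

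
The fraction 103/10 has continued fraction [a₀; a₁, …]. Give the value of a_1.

3

103 = 10·10 + 3, so a_0 = 10
10 = 3·3 + 1, so a_1 = 3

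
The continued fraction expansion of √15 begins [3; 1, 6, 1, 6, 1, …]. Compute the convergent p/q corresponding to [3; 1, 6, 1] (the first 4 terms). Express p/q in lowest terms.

Starting at the tail and folding back:
Start with 1.
6 + 1/(1/1) = 6 + 1/1 = 7/1
1 + 1/(7/1) = 1 + 1/7 = 8/7
3 + 1/(8/7) = 3 + 7/8 = 31/8

31/8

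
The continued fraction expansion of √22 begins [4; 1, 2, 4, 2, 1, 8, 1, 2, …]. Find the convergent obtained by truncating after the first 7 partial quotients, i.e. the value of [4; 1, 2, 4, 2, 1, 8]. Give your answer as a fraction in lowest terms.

1712/365

Start with 8.
1 + 1/(8/1) = 1 + 1/8 = 9/8
2 + 1/(9/8) = 2 + 8/9 = 26/9
4 + 1/(26/9) = 4 + 9/26 = 113/26
2 + 1/(113/26) = 2 + 26/113 = 252/113
1 + 1/(252/113) = 1 + 113/252 = 365/252
4 + 1/(365/252) = 4 + 252/365 = 1712/365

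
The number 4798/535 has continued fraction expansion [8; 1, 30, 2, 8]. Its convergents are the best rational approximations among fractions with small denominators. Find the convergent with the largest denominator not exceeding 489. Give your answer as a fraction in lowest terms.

a_0 = 8: 8/1  (≤ bound)
a_1 = 1: 9/1  (≤ bound)
a_2 = 30: 278/31  (≤ bound)
a_3 = 2: 565/63  (≤ bound)
a_4 = 8: 4798/535  (> 489, stop)

565/63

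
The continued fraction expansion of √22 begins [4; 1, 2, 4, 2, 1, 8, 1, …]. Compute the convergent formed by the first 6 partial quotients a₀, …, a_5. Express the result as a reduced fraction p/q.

Start with 1.
2 + 1/(1/1) = 2 + 1/1 = 3/1
4 + 1/(3/1) = 4 + 1/3 = 13/3
2 + 1/(13/3) = 2 + 3/13 = 29/13
1 + 1/(29/13) = 1 + 13/29 = 42/29
4 + 1/(42/29) = 4 + 29/42 = 197/42

197/42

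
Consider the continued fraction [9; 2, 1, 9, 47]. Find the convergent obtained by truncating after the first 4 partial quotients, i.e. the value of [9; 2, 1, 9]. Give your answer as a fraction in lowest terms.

Start with 9.
1 + 1/(9/1) = 1 + 1/9 = 10/9
2 + 1/(10/9) = 2 + 9/10 = 29/10
9 + 1/(29/10) = 9 + 10/29 = 271/29

271/29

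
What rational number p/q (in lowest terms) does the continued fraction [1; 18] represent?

19/18

Work from the innermost term outward:
Start with 18.
1 + 1/(18/1) = 1 + 1/18 = 19/18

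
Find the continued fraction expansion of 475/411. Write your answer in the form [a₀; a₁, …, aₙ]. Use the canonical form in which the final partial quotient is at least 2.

[1; 6, 2, 2, 1, 2, 3]

Apply division with remainder until the remainder is 0:
475 ÷ 411 → quotient 1, remainder 64
411 ÷ 64 → quotient 6, remainder 27
64 ÷ 27 → quotient 2, remainder 10
27 ÷ 10 → quotient 2, remainder 7
10 ÷ 7 → quotient 1, remainder 3
7 ÷ 3 → quotient 2, remainder 1
3 ÷ 1 → quotient 3, remainder 0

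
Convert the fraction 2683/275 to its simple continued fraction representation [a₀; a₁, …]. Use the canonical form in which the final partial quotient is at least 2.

[9; 1, 3, 9, 1, 1, 3]

Apply division with remainder until the remainder is 0:
⌊2683/275⌋ = 9, remainder 208
⌊275/208⌋ = 1, remainder 67
⌊208/67⌋ = 3, remainder 7
⌊67/7⌋ = 9, remainder 4
⌊7/4⌋ = 1, remainder 3
⌊4/3⌋ = 1, remainder 1
⌊3/1⌋ = 3, remainder 0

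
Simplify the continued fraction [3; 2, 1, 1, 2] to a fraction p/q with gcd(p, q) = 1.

44/13

Start with 2.
1 + 1/(2/1) = 1 + 1/2 = 3/2
1 + 1/(3/2) = 1 + 2/3 = 5/3
2 + 1/(5/3) = 2 + 3/5 = 13/5
3 + 1/(13/5) = 3 + 5/13 = 44/13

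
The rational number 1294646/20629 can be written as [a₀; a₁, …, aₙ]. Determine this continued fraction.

Run the Euclidean algorithm, recording each quotient:
1294646 = 62·20629 + 15648, so a_0 = 62
20629 = 1·15648 + 4981, so a_1 = 1
15648 = 3·4981 + 705, so a_2 = 3
4981 = 7·705 + 46, so a_3 = 7
705 = 15·46 + 15, so a_4 = 15
46 = 3·15 + 1, so a_5 = 3
15 = 15·1 + 0, so a_6 = 15

[62; 1, 3, 7, 15, 3, 15]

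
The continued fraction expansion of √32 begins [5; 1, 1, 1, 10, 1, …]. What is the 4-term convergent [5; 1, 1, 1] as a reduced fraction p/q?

17/3

Start with 1.
1 + 1/(1/1) = 1 + 1/1 = 2/1
1 + 1/(2/1) = 1 + 1/2 = 3/2
5 + 1/(3/2) = 5 + 2/3 = 17/3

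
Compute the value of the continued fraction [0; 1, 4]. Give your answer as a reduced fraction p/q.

4/5

Starting at the tail and folding back:
Start with 4.
1 + 1/(4/1) = 1 + 1/4 = 5/4
0 + 1/(5/4) = 0 + 4/5 = 4/5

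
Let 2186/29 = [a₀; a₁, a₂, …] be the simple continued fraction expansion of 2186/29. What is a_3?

2186 ÷ 29 → quotient 75, remainder 11
29 ÷ 11 → quotient 2, remainder 7
11 ÷ 7 → quotient 1, remainder 4
7 ÷ 4 → quotient 1, remainder 3

1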